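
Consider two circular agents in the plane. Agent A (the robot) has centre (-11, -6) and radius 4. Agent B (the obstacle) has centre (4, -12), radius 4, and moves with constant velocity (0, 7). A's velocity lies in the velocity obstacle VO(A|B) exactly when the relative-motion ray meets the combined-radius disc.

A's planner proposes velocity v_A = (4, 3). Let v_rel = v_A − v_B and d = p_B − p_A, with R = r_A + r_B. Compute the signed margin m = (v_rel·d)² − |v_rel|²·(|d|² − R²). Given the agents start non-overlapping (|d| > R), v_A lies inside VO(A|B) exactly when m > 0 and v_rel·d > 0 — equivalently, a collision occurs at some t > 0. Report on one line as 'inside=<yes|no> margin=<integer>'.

d = (15, -6),  |d|² = 261;  R = 4+4 = 8,  c = 261−8² = 197
v_rel = (4, -4),  |v_rel|² = 32;  v_rel·d = (4)·(15) + (-4)·(-6) = 84
32·t² − 168·t + 197 = 0  ⇒  m = 84² − 32·197 = 752
m = 752 > 0,  v_rel·d = 84 > 0  ⇒  inside

inside=yes margin=752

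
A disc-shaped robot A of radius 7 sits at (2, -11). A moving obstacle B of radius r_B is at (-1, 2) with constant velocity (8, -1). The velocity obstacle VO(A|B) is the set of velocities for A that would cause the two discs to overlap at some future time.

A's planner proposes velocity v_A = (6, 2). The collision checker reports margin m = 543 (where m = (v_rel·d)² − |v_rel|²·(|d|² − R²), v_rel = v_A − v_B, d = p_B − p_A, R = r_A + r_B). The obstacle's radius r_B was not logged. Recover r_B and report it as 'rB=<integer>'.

m = 543
d = (-3, 13);  v_rel = (-2, 3),  |v_rel|² = 13
v_rel×d = (-2)·(13) − (3)·(-3) = -17
since m = R²·13 − (-17)²:  R² = (289 + 543) / 13 = 64
R = √64 = 8  ⇒  r_B = 8 − 7 = 1

rB=1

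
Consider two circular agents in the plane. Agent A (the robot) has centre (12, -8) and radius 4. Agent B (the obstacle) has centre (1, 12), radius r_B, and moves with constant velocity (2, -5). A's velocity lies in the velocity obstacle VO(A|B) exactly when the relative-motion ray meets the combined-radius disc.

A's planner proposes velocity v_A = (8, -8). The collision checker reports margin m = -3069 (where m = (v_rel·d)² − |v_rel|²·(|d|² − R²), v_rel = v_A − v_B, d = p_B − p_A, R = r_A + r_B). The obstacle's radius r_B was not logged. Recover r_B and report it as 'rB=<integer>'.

m = -3069
d = (-11, 20);  v_rel = (6, -3),  |v_rel|² = 45
v_rel×d = (6)·(20) − (-3)·(-11) = 87
since m = R²·45 − 87²:  R² = (7569 + -3069) / 45 = 100
R = √100 = 10  ⇒  r_B = 10 − 4 = 6

rB=6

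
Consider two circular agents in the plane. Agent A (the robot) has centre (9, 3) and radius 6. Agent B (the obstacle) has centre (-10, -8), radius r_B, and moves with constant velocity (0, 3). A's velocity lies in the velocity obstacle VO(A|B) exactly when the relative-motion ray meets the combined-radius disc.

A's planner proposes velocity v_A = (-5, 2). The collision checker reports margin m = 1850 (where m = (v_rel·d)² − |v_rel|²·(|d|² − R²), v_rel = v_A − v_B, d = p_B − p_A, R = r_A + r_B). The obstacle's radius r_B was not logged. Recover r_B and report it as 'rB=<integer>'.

m = 1850
d = (-19, -11);  v_rel = (-5, -1),  |v_rel|² = 26
v_rel×d = (-5)·(-11) − (-1)·(-19) = 36
since m = R²·26 − 36²:  R² = (1296 + 1850) / 26 = 121
R = √121 = 11  ⇒  r_B = 11 − 6 = 5

rB=5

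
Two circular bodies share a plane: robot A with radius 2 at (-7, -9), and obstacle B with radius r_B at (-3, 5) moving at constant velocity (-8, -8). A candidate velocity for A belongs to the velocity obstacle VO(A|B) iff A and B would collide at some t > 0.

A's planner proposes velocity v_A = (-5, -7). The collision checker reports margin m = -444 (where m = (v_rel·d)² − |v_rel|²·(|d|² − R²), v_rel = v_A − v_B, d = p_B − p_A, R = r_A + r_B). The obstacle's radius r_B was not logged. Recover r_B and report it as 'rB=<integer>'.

m = -444
d = (4, 14);  v_rel = (3, 1),  |v_rel|² = 10
v_rel×d = (3)·(14) − (1)·(4) = 38
since m = R²·10 − 38²:  R² = (1444 + -444) / 10 = 100
R = √100 = 10  ⇒  r_B = 10 − 2 = 8

rB=8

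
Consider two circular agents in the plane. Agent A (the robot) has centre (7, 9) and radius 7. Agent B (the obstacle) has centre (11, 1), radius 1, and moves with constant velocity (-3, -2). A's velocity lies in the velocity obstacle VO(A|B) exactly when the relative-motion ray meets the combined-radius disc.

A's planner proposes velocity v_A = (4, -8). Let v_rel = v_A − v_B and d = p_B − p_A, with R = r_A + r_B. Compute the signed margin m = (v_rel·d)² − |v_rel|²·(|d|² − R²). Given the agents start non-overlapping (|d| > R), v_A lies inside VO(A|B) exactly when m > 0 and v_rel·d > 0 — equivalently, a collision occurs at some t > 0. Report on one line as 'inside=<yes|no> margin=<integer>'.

d = (4, -8),  |d|² = 80;  R = 7+1 = 8,  c = 80−8² = 16
v_rel = (7, -6),  |v_rel|² = 85;  v_rel·d = (7)·(4) + (-6)·(-8) = 76
85·t² − 152·t + 16 = 0  ⇒  m = 76² − 85·16 = 4416
m = 4416 > 0,  v_rel·d = 76 > 0  ⇒  inside

inside=yes margin=4416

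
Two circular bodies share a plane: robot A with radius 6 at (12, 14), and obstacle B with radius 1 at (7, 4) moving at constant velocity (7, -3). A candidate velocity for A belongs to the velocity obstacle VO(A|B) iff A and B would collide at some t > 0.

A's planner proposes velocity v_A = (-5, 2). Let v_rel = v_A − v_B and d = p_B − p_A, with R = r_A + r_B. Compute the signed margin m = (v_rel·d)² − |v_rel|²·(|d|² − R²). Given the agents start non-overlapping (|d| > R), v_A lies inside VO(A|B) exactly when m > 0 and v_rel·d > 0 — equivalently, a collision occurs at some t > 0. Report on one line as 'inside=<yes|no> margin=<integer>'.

d = (-5, -10),  |d|² = 125;  R = 6+1 = 7,  c = 125−7² = 76
v_rel = (-12, 5),  |v_rel|² = 169;  v_rel·d = (-12)·(-5) + (5)·(-10) = 10
169·t² − 20·t + 76 = 0  ⇒  m = 10² − 169·76 = -12744
m = -12744 < 0,  v_rel·d = 10 > 0  ⇒  outside

inside=no margin=-12744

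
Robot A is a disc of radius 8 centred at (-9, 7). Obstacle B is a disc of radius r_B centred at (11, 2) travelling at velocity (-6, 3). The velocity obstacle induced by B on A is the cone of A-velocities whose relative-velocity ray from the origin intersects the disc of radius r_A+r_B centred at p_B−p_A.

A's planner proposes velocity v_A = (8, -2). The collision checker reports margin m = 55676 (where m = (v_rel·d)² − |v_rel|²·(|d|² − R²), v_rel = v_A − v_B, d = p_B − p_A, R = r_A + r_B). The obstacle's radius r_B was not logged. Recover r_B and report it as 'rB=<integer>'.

m = 55676
d = (20, -5);  v_rel = (14, -5),  |v_rel|² = 221
v_rel×d = (14)·(-5) − (-5)·(20) = 30
since m = R²·221 − 30²:  R² = (900 + 55676) / 221 = 256
R = √256 = 16  ⇒  r_B = 16 − 8 = 8

rB=8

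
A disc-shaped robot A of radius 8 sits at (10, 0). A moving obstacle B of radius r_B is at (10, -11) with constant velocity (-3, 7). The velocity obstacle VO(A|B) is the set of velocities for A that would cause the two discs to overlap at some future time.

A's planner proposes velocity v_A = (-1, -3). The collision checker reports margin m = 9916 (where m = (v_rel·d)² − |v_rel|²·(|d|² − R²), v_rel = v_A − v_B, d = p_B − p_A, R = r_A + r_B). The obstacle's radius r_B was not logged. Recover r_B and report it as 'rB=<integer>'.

m = 9916
d = (0, -11);  v_rel = (2, -10),  |v_rel|² = 104
v_rel×d = (2)·(-11) − (-10)·(0) = -22
since m = R²·104 − (-22)²:  R² = (484 + 9916) / 104 = 100
R = √100 = 10  ⇒  r_B = 10 − 8 = 2

rB=2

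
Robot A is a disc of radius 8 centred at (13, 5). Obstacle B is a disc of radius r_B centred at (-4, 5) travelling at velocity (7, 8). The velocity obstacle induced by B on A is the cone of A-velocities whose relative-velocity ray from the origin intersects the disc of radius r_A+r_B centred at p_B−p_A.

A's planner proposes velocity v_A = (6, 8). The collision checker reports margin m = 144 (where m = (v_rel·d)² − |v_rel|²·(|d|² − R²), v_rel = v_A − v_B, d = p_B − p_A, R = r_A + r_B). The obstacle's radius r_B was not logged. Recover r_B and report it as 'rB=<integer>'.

m = 144
d = (-17, 0);  v_rel = (-1, 0),  |v_rel|² = 1
v_rel×d = (-1)·(0) − (0)·(-17) = 0
since m = R²·1 − 0²:  R² = (0 + 144) / 1 = 144
R = √144 = 12  ⇒  r_B = 12 − 8 = 4

rB=4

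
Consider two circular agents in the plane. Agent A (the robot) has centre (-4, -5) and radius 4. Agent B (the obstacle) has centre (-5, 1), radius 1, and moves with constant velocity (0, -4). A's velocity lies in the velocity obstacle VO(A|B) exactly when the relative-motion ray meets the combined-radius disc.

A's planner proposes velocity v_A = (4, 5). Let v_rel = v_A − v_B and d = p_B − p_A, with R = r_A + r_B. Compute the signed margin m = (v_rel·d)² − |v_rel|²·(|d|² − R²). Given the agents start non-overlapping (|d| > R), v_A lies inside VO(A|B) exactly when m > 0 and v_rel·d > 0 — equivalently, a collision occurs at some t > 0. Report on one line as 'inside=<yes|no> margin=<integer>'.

d = (-1, 6),  |d|² = 37;  R = 4+1 = 5,  c = 37−5² = 12
v_rel = (4, 9),  |v_rel|² = 97;  v_rel·d = (4)·(-1) + (9)·(6) = 50
97·t² − 100·t + 12 = 0  ⇒  m = 50² − 97·12 = 1336
m = 1336 > 0,  v_rel·d = 50 > 0  ⇒  inside

inside=yes margin=1336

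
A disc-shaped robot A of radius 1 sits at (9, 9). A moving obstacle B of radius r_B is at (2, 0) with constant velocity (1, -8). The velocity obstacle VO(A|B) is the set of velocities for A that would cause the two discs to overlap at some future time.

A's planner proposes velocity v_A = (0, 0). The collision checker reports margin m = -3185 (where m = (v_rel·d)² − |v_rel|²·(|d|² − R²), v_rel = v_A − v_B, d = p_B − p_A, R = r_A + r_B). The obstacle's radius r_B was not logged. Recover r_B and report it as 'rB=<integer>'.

m = -3185
d = (-7, -9);  v_rel = (-1, 8),  |v_rel|² = 65
v_rel×d = (-1)·(-9) − (8)·(-7) = 65
since m = R²·65 − 65²:  R² = (4225 + -3185) / 65 = 16
R = √16 = 4  ⇒  r_B = 4 − 1 = 3

rB=3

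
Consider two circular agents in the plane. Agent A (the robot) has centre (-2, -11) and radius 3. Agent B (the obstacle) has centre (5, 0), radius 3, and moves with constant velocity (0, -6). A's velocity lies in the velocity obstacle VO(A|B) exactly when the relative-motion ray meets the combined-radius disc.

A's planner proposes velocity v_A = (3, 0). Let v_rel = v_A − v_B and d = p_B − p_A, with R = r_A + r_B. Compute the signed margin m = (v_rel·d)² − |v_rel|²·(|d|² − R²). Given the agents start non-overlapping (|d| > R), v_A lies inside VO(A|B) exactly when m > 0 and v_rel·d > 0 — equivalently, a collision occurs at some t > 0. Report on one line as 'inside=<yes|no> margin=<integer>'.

d = (7, 11),  |d|² = 170;  R = 3+3 = 6,  c = 170−6² = 134
v_rel = (3, 6),  |v_rel|² = 45;  v_rel·d = (3)·(7) + (6)·(11) = 87
45·t² − 174·t + 134 = 0  ⇒  m = 87² − 45·134 = 1539
m = 1539 > 0,  v_rel·d = 87 > 0  ⇒  inside

inside=yes margin=1539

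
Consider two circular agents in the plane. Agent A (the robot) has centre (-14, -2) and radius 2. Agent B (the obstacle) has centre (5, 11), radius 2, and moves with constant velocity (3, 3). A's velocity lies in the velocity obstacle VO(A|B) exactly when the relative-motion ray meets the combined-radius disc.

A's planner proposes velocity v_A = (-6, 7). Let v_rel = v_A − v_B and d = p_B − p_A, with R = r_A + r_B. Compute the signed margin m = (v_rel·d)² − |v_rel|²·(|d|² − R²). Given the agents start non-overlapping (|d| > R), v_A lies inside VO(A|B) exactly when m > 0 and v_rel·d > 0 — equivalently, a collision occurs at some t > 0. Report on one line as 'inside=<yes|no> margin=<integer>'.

d = (19, 13),  |d|² = 530;  R = 2+2 = 4,  c = 530−4² = 514
v_rel = (-9, 4),  |v_rel|² = 97;  v_rel·d = (-9)·(19) + (4)·(13) = -119
97·t² + 238·t + 514 = 0  ⇒  m = (-119)² − 97·514 = -35697
m = -35697 < 0,  v_rel·d = -119 < 0  ⇒  outside

inside=no margin=-35697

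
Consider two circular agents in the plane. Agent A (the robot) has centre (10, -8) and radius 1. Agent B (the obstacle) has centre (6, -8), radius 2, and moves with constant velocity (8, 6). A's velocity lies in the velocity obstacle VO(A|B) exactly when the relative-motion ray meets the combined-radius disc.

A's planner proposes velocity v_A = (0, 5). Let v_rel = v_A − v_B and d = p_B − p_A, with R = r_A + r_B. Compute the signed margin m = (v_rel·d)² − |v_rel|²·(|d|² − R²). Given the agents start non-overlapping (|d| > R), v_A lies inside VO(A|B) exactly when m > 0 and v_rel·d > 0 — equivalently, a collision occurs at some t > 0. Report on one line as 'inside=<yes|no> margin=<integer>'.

d = (-4, 0),  |d|² = 16;  R = 1+2 = 3,  c = 16−3² = 7
v_rel = (-8, -1),  |v_rel|² = 65;  v_rel·d = (-8)·(-4) + (-1)·(0) = 32
65·t² − 64·t + 7 = 0  ⇒  m = 32² − 65·7 = 569
m = 569 > 0,  v_rel·d = 32 > 0  ⇒  inside

inside=yes margin=569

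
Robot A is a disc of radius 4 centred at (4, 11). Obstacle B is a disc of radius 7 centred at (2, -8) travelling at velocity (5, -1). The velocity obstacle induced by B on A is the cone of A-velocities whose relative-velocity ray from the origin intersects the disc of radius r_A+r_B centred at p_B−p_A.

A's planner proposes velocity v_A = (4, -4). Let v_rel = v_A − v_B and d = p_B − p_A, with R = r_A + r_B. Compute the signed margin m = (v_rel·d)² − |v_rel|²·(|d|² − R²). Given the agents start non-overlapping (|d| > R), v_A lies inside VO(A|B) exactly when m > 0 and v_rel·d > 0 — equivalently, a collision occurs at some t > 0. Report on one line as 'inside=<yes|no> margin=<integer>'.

d = (-2, -19),  |d|² = 365;  R = 4+7 = 11,  c = 365−11² = 244
v_rel = (-1, -3),  |v_rel|² = 10;  v_rel·d = (-1)·(-2) + (-3)·(-19) = 59
10·t² − 118·t + 244 = 0  ⇒  m = 59² − 10·244 = 1041
m = 1041 > 0,  v_rel·d = 59 > 0  ⇒  inside

inside=yes margin=1041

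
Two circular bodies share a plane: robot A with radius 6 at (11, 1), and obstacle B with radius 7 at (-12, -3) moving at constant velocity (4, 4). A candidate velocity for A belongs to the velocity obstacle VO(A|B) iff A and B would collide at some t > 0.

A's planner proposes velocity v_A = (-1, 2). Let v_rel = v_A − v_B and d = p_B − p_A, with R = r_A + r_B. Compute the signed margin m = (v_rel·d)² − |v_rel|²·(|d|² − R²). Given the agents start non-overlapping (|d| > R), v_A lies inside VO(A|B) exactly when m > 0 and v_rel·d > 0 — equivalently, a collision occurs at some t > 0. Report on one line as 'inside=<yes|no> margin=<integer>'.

d = (-23, -4),  |d|² = 545;  R = 6+7 = 13,  c = 545−13² = 376
v_rel = (-5, -2),  |v_rel|² = 29;  v_rel·d = (-5)·(-23) + (-2)·(-4) = 123
29·t² − 246·t + 376 = 0  ⇒  m = 123² − 29·376 = 4225
m = 4225 > 0,  v_rel·d = 123 > 0  ⇒  inside

inside=yes margin=4225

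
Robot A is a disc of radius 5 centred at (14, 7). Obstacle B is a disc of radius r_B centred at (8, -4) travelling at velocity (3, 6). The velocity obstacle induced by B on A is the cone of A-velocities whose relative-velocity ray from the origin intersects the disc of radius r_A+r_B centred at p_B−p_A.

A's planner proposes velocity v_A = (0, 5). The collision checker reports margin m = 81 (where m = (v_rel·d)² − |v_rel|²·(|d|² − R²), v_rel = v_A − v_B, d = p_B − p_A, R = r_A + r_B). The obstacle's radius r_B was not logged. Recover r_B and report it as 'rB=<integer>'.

m = 81
d = (-6, -11);  v_rel = (-3, -1),  |v_rel|² = 10
v_rel×d = (-3)·(-11) − (-1)·(-6) = 27
since m = R²·10 − 27²:  R² = (729 + 81) / 10 = 81
R = √81 = 9  ⇒  r_B = 9 − 5 = 4

rB=4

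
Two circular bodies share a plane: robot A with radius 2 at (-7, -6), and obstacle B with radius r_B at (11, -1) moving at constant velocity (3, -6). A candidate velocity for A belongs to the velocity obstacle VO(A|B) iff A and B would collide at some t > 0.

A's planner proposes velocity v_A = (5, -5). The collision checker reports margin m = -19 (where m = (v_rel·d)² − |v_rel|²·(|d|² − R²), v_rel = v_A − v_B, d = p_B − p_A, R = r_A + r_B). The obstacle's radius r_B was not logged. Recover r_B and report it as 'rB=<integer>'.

m = -19
d = (18, 5);  v_rel = (2, 1),  |v_rel|² = 5
v_rel×d = (2)·(5) − (1)·(18) = -8
since m = R²·5 − (-8)²:  R² = (64 + -19) / 5 = 9
R = √9 = 3  ⇒  r_B = 3 − 2 = 1

rB=1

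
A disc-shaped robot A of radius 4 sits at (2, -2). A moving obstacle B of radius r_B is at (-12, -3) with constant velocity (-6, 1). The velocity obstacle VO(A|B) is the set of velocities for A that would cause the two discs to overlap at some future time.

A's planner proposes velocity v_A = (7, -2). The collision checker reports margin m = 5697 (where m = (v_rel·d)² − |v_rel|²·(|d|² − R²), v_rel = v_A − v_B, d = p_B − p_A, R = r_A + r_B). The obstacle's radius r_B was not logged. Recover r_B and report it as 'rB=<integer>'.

m = 5697
d = (-14, -1);  v_rel = (13, -3),  |v_rel|² = 178
v_rel×d = (13)·(-1) − (-3)·(-14) = -55
since m = R²·178 − (-55)²:  R² = (3025 + 5697) / 178 = 49
R = √49 = 7  ⇒  r_B = 7 − 4 = 3

rB=3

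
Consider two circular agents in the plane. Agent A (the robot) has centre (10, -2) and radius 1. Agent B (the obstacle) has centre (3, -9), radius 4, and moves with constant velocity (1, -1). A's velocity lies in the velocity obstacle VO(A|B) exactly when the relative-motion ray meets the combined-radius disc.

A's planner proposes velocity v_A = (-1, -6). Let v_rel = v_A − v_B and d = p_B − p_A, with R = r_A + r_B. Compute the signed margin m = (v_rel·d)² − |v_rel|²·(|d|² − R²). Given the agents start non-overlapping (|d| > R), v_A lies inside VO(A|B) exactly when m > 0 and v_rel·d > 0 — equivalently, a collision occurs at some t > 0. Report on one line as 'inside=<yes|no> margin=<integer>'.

d = (-7, -7),  |d|² = 98;  R = 1+4 = 5,  c = 98−5² = 73
v_rel = (-2, -5),  |v_rel|² = 29;  v_rel·d = (-2)·(-7) + (-5)·(-7) = 49
29·t² − 98·t + 73 = 0  ⇒  m = 49² − 29·73 = 284
m = 284 > 0,  v_rel·d = 49 > 0  ⇒  inside

inside=yes margin=284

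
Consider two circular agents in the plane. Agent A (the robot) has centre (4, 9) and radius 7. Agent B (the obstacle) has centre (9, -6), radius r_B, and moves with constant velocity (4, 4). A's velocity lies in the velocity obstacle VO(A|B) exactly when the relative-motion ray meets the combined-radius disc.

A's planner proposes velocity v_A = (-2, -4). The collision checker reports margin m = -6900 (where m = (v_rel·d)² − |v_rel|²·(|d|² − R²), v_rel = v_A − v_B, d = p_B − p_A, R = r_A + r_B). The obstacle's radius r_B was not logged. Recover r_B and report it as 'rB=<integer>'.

m = -6900
d = (5, -15);  v_rel = (-6, -8),  |v_rel|² = 100
v_rel×d = (-6)·(-15) − (-8)·(5) = 130
since m = R²·100 − 130²:  R² = (16900 + -6900) / 100 = 100
R = √100 = 10  ⇒  r_B = 10 − 7 = 3

rB=3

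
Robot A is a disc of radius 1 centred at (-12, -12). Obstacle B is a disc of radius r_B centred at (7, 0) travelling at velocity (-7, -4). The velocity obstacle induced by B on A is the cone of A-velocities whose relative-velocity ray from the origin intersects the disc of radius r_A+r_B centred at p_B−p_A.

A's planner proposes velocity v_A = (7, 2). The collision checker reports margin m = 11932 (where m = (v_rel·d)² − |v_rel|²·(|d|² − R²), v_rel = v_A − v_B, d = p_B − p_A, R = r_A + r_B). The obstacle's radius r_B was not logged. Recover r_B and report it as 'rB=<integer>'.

m = 11932
d = (19, 12);  v_rel = (14, 6),  |v_rel|² = 232
v_rel×d = (14)·(12) − (6)·(19) = 54
since m = R²·232 − 54²:  R² = (2916 + 11932) / 232 = 64
R = √64 = 8  ⇒  r_B = 8 − 1 = 7

rB=7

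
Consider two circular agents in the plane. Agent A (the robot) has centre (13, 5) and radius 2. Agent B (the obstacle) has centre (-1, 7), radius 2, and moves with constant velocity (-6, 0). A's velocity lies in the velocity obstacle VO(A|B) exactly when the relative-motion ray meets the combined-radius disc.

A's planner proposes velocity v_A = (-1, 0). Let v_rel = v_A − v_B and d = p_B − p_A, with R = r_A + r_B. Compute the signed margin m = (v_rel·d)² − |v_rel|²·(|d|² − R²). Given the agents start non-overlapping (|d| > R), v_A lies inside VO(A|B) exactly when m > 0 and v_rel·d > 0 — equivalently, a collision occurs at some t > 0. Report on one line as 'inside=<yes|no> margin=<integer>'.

d = (-14, 2),  |d|² = 200;  R = 2+2 = 4,  c = 200−4² = 184
v_rel = (5, 0),  |v_rel|² = 25;  v_rel·d = (5)·(-14) + (0)·(2) = -70
25·t² + 140·t + 184 = 0  ⇒  m = (-70)² − 25·184 = 300
m = 300 > 0,  v_rel·d = -70 < 0  ⇒  outside

inside=no margin=300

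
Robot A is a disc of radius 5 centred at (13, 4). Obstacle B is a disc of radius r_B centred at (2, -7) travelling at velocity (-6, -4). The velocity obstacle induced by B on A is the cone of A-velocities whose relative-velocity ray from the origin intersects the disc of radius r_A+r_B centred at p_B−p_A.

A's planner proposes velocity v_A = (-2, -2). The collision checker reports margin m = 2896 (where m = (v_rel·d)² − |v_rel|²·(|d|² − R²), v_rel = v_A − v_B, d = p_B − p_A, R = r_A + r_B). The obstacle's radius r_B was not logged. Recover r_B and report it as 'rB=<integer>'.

m = 2896
d = (-11, -11);  v_rel = (4, 2),  |v_rel|² = 20
v_rel×d = (4)·(-11) − (2)·(-11) = -22
since m = R²·20 − (-22)²:  R² = (484 + 2896) / 20 = 169
R = √169 = 13  ⇒  r_B = 13 − 5 = 8

rB=8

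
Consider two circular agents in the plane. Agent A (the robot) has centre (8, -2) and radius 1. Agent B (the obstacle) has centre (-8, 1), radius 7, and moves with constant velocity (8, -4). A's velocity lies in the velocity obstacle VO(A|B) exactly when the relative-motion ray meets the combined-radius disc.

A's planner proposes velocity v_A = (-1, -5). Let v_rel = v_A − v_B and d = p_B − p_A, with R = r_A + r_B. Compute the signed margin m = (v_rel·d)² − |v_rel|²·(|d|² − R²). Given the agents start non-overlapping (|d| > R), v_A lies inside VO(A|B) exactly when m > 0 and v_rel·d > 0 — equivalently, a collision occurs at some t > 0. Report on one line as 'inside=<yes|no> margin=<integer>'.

d = (-16, 3),  |d|² = 265;  R = 1+7 = 8,  c = 265−8² = 201
v_rel = (-9, -1),  |v_rel|² = 82;  v_rel·d = (-9)·(-16) + (-1)·(3) = 141
82·t² − 282·t + 201 = 0  ⇒  m = 141² − 82·201 = 3399
m = 3399 > 0,  v_rel·d = 141 > 0  ⇒  inside

inside=yes margin=3399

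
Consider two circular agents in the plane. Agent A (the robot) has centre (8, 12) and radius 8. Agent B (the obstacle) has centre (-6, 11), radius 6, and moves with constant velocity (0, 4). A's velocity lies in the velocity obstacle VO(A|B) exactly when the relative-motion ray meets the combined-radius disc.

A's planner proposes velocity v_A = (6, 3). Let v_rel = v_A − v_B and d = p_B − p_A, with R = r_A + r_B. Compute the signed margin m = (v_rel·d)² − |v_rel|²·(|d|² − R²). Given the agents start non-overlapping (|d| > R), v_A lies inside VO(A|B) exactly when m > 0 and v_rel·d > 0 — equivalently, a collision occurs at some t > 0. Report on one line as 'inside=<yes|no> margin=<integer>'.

d = (-14, -1),  |d|² = 197;  R = 8+6 = 14,  c = 197−14² = 1
v_rel = (6, -1),  |v_rel|² = 37;  v_rel·d = (6)·(-14) + (-1)·(-1) = -83
37·t² + 166·t + 1 = 0  ⇒  m = (-83)² − 37·1 = 6852
m = 6852 > 0,  v_rel·d = -83 < 0  ⇒  outside

inside=no margin=6852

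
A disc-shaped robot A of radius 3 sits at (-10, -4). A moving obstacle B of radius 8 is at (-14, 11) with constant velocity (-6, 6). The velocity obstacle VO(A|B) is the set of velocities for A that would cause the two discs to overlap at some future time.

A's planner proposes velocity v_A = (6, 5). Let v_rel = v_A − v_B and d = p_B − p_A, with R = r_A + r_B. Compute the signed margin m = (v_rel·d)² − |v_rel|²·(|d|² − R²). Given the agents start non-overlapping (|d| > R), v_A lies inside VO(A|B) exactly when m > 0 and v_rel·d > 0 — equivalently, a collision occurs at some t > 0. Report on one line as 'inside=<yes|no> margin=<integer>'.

d = (-4, 15),  |d|² = 241;  R = 3+8 = 11,  c = 241−11² = 120
v_rel = (12, -1),  |v_rel|² = 145;  v_rel·d = (12)·(-4) + (-1)·(15) = -63
145·t² + 126·t + 120 = 0  ⇒  m = (-63)² − 145·120 = -13431
m = -13431 < 0,  v_rel·d = -63 < 0  ⇒  outside

inside=no margin=-13431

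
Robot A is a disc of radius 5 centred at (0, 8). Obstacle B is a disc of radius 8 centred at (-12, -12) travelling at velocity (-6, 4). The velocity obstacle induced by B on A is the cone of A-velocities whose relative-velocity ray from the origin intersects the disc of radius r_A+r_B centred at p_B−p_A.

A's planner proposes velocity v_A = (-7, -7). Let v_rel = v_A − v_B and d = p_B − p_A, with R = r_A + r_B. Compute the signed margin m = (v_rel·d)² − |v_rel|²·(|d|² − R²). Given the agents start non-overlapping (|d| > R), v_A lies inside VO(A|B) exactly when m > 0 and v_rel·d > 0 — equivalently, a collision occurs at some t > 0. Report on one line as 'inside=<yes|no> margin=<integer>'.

d = (-12, -20),  |d|² = 544;  R = 5+8 = 13,  c = 544−13² = 375
v_rel = (-1, -11),  |v_rel|² = 122;  v_rel·d = (-1)·(-12) + (-11)·(-20) = 232
122·t² − 464·t + 375 = 0  ⇒  m = 232² − 122·375 = 8074
m = 8074 > 0,  v_rel·d = 232 > 0  ⇒  inside

inside=yes margin=8074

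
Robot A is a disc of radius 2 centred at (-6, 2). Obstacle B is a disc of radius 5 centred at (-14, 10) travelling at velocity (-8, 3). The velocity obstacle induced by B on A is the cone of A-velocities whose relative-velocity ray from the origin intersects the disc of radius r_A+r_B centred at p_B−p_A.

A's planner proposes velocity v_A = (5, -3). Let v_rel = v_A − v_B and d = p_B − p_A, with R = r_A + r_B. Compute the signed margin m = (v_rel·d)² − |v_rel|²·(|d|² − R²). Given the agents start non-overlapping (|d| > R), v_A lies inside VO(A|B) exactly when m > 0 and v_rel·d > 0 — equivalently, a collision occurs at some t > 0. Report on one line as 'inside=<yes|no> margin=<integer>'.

d = (-8, 8),  |d|² = 128;  R = 2+5 = 7,  c = 128−7² = 79
v_rel = (13, -6),  |v_rel|² = 205;  v_rel·d = (13)·(-8) + (-6)·(8) = -152
205·t² + 304·t + 79 = 0  ⇒  m = (-152)² − 205·79 = 6909
m = 6909 > 0,  v_rel·d = -152 < 0  ⇒  outside

inside=no margin=6909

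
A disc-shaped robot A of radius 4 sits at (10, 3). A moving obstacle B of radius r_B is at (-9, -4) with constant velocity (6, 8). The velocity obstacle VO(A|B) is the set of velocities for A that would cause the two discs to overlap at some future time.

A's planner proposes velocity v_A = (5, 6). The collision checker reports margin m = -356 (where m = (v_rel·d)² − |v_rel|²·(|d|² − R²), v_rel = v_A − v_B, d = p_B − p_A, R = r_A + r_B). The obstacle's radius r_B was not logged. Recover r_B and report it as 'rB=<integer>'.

m = -356
d = (-19, -7);  v_rel = (-1, -2),  |v_rel|² = 5
v_rel×d = (-1)·(-7) − (-2)·(-19) = -31
since m = R²·5 − (-31)²:  R² = (961 + -356) / 5 = 121
R = √121 = 11  ⇒  r_B = 11 − 4 = 7

rB=7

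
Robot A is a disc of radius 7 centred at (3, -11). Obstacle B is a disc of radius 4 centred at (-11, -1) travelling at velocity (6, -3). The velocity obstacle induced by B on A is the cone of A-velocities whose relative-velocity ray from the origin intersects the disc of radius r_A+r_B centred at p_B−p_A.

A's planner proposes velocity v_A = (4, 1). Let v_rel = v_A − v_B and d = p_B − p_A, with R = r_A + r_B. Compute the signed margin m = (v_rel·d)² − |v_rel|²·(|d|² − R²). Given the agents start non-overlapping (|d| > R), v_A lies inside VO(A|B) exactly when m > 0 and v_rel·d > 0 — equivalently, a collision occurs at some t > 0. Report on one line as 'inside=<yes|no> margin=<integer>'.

d = (-14, 10),  |d|² = 296;  R = 7+4 = 11,  c = 296−11² = 175
v_rel = (-2, 4),  |v_rel|² = 20;  v_rel·d = (-2)·(-14) + (4)·(10) = 68
20·t² − 136·t + 175 = 0  ⇒  m = 68² − 20·175 = 1124
m = 1124 > 0,  v_rel·d = 68 > 0  ⇒  inside

inside=yes margin=1124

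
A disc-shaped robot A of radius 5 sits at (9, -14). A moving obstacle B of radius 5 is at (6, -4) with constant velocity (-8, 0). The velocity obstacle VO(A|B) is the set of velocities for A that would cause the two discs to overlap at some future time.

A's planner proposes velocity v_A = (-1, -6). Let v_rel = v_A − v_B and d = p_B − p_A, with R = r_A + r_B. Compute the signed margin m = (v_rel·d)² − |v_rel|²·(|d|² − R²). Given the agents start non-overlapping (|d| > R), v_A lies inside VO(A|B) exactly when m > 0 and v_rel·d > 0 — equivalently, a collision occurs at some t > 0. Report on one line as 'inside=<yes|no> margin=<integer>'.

d = (-3, 10),  |d|² = 109;  R = 5+5 = 10,  c = 109−10² = 9
v_rel = (7, -6),  |v_rel|² = 85;  v_rel·d = (7)·(-3) + (-6)·(10) = -81
85·t² + 162·t + 9 = 0  ⇒  m = (-81)² − 85·9 = 5796
m = 5796 > 0,  v_rel·d = -81 < 0  ⇒  outside

inside=no margin=5796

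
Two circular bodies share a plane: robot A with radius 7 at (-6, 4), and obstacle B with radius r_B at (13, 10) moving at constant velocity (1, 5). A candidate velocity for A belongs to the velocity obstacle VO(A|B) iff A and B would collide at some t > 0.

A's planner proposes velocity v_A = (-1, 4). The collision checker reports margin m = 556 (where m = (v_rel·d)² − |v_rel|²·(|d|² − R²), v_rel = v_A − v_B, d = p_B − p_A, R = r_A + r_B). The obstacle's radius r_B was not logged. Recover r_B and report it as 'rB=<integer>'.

m = 556
d = (19, 6);  v_rel = (-2, -1),  |v_rel|² = 5
v_rel×d = (-2)·(6) − (-1)·(19) = 7
since m = R²·5 − 7²:  R² = (49 + 556) / 5 = 121
R = √121 = 11  ⇒  r_B = 11 − 7 = 4

rB=4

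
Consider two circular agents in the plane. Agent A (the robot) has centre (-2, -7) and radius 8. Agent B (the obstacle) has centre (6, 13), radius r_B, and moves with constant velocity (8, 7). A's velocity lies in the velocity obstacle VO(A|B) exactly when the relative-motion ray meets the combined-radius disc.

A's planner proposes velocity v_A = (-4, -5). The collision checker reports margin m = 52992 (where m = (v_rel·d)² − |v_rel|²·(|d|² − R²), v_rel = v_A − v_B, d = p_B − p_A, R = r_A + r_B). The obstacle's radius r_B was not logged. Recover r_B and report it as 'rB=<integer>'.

m = 52992
d = (8, 20);  v_rel = (-12, -12),  |v_rel|² = 288
v_rel×d = (-12)·(20) − (-12)·(8) = -144
since m = R²·288 − (-144)²:  R² = (20736 + 52992) / 288 = 256
R = √256 = 16  ⇒  r_B = 16 − 8 = 8

rB=8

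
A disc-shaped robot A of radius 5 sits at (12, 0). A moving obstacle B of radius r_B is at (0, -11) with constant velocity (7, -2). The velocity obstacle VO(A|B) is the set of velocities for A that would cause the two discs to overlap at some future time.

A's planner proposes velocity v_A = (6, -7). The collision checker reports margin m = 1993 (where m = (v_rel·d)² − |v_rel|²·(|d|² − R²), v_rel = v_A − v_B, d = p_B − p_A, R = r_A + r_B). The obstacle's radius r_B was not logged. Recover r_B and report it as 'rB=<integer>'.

m = 1993
d = (-12, -11);  v_rel = (-1, -5),  |v_rel|² = 26
v_rel×d = (-1)·(-11) − (-5)·(-12) = -49
since m = R²·26 − (-49)²:  R² = (2401 + 1993) / 26 = 169
R = √169 = 13  ⇒  r_B = 13 − 5 = 8

rB=8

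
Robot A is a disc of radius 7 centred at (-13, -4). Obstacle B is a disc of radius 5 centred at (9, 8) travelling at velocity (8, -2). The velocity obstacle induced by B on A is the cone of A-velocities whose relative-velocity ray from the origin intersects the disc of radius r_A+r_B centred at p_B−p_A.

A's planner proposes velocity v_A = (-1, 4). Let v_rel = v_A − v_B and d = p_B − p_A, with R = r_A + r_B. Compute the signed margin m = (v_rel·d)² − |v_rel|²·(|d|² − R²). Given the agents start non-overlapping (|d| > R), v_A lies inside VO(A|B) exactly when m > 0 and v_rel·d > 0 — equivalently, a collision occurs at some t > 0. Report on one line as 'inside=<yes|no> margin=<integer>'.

d = (22, 12),  |d|² = 628;  R = 7+5 = 12,  c = 628−12² = 484
v_rel = (-9, 6),  |v_rel|² = 117;  v_rel·d = (-9)·(22) + (6)·(12) = -126
117·t² + 252·t + 484 = 0  ⇒  m = (-126)² − 117·484 = -40752
m = -40752 < 0,  v_rel·d = -126 < 0  ⇒  outside

inside=no margin=-40752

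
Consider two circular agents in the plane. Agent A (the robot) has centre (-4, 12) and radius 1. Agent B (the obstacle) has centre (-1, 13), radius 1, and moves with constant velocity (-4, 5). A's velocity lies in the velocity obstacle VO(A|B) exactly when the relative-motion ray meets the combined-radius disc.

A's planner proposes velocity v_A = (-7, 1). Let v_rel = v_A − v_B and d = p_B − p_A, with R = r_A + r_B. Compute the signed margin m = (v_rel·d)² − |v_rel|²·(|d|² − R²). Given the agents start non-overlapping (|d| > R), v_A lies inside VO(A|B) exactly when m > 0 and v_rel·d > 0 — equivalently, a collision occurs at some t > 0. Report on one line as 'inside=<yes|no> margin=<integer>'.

d = (3, 1),  |d|² = 10;  R = 1+1 = 2,  c = 10−2² = 6
v_rel = (-3, -4),  |v_rel|² = 25;  v_rel·d = (-3)·(3) + (-4)·(1) = -13
25·t² + 26·t + 6 = 0  ⇒  m = (-13)² − 25·6 = 19
m = 19 > 0,  v_rel·d = -13 < 0  ⇒  outside

inside=no margin=19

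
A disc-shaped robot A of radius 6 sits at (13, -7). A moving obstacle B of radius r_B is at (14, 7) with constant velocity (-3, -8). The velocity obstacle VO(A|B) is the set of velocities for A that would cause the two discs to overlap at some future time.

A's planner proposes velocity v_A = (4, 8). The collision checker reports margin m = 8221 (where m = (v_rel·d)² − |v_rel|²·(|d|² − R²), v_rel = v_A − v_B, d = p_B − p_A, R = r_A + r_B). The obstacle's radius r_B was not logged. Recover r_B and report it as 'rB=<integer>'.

m = 8221
d = (1, 14);  v_rel = (7, 16),  |v_rel|² = 305
v_rel×d = (7)·(14) − (16)·(1) = 82
since m = R²·305 − 82²:  R² = (6724 + 8221) / 305 = 49
R = √49 = 7  ⇒  r_B = 7 − 6 = 1

rB=1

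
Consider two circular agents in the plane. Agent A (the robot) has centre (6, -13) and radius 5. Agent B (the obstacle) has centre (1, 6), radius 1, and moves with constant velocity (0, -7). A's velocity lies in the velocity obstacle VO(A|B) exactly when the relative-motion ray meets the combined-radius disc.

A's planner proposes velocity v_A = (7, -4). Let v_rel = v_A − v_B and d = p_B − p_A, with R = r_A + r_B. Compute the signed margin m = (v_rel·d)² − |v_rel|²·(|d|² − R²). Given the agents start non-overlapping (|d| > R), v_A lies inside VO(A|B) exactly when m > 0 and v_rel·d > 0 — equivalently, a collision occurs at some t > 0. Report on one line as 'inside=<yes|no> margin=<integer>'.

d = (-5, 19),  |d|² = 386;  R = 5+1 = 6,  c = 386−6² = 350
v_rel = (7, 3),  |v_rel|² = 58;  v_rel·d = (7)·(-5) + (3)·(19) = 22
58·t² − 44·t + 350 = 0  ⇒  m = 22² − 58·350 = -19816
m = -19816 < 0,  v_rel·d = 22 > 0  ⇒  outside

inside=no margin=-19816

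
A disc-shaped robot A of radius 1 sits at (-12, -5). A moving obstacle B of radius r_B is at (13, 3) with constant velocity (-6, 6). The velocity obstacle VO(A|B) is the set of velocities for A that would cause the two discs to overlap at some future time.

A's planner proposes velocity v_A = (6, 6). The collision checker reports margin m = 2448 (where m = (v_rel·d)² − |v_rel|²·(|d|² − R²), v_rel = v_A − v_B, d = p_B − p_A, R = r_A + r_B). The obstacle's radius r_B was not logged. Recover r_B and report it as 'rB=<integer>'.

m = 2448
d = (25, 8);  v_rel = (12, 0),  |v_rel|² = 144
v_rel×d = (12)·(8) − (0)·(25) = 96
since m = R²·144 − 96²:  R² = (9216 + 2448) / 144 = 81
R = √81 = 9  ⇒  r_B = 9 − 1 = 8

rB=8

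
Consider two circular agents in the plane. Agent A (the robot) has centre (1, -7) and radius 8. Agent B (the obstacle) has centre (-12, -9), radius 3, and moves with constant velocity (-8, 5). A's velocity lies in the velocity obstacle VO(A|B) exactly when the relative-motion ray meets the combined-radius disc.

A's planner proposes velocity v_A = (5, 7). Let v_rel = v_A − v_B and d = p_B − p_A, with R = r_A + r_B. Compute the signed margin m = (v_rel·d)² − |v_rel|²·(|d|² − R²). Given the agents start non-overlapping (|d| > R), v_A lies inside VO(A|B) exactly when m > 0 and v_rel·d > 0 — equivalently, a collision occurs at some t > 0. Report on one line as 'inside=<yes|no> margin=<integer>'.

d = (-13, -2),  |d|² = 173;  R = 8+3 = 11,  c = 173−11² = 52
v_rel = (13, 2),  |v_rel|² = 173;  v_rel·d = (13)·(-13) + (2)·(-2) = -173
173·t² + 346·t + 52 = 0  ⇒  m = (-173)² − 173·52 = 20933
m = 20933 > 0,  v_rel·d = -173 < 0  ⇒  outside

inside=no margin=20933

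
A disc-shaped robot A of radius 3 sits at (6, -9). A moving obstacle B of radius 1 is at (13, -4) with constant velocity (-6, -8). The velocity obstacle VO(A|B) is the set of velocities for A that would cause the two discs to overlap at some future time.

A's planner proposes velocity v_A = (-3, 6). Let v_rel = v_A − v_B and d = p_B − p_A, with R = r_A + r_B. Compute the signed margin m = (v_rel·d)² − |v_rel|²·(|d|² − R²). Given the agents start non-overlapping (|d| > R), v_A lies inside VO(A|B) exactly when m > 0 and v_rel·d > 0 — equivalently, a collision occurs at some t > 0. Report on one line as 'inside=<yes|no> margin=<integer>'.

d = (7, 5),  |d|² = 74;  R = 3+1 = 4,  c = 74−4² = 58
v_rel = (3, 14),  |v_rel|² = 205;  v_rel·d = (3)·(7) + (14)·(5) = 91
205·t² − 182·t + 58 = 0  ⇒  m = 91² − 205·58 = -3609
m = -3609 < 0,  v_rel·d = 91 > 0  ⇒  outside

inside=no margin=-3609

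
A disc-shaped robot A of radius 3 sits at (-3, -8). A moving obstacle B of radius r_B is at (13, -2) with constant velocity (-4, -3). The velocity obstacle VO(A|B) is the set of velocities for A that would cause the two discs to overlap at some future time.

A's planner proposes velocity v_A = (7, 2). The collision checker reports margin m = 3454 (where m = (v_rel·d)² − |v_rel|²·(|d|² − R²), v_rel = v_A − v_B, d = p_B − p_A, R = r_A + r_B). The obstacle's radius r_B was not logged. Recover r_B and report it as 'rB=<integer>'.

m = 3454
d = (16, 6);  v_rel = (11, 5),  |v_rel|² = 146
v_rel×d = (11)·(6) − (5)·(16) = -14
since m = R²·146 − (-14)²:  R² = (196 + 3454) / 146 = 25
R = √25 = 5  ⇒  r_B = 5 − 3 = 2

rB=2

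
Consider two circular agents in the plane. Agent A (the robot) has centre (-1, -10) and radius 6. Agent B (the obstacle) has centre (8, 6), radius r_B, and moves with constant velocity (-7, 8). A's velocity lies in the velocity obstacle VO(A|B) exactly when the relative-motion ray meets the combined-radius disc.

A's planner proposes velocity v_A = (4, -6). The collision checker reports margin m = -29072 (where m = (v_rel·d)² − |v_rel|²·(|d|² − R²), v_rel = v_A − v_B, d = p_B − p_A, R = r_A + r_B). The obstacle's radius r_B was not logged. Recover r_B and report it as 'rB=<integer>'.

m = -29072
d = (9, 16);  v_rel = (11, -14),  |v_rel|² = 317
v_rel×d = (11)·(16) − (-14)·(9) = 302
since m = R²·317 − 302²:  R² = (91204 + -29072) / 317 = 196
R = √196 = 14  ⇒  r_B = 14 − 6 = 8

rB=8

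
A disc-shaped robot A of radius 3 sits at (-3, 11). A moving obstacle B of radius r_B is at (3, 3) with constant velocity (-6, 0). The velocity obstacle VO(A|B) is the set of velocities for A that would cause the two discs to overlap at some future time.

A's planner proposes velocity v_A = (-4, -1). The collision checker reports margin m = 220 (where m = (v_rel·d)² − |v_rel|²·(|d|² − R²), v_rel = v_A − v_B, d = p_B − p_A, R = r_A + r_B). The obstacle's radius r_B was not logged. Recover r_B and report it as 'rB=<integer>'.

m = 220
d = (6, -8);  v_rel = (2, -1),  |v_rel|² = 5
v_rel×d = (2)·(-8) − (-1)·(6) = -10
since m = R²·5 − (-10)²:  R² = (100 + 220) / 5 = 64
R = √64 = 8  ⇒  r_B = 8 − 3 = 5

rB=5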